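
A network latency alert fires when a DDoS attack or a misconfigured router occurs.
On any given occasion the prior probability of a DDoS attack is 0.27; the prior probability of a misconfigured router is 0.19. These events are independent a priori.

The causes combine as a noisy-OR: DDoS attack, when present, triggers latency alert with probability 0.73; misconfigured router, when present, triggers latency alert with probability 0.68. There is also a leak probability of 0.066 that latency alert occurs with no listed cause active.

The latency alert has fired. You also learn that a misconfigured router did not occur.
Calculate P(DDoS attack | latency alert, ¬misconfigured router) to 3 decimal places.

Under noisy-OR, P(latency alert | causes) = 1 − (1−0.066)·∏(1−qᵢ) over the active causes.
P(latency alert | ¬misconfigured router) = 0.066·0.73 + 0.74782·0.27 = 0.048180 + 0.201911 = 0.250091
The DDoS attack-present share is 0.74782·0.27 = 0.201911.
Hence the posterior is 0.201911/0.250091 ≈ 0.807.

P(DDoS attack | latency alert, ¬misconfigured router) ≈ 0.807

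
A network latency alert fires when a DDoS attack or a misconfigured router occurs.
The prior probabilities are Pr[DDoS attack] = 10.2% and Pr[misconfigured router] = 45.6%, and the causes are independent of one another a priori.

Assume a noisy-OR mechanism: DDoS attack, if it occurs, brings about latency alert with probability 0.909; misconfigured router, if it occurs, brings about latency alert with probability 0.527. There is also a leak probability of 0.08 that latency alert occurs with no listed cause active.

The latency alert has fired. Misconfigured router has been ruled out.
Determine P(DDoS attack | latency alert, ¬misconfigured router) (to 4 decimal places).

Under noisy-OR, P(latency alert | causes) = 1 − (1−0.08)·∏(1−qᵢ) over the active causes.
By total probability over both values of DDoS attack:
  P(latency alert | ¬misconfigured router) = 0.08*0.898 + 0.91628*0.102
        = 0.071840 + 0.093461 = 0.165301
The terms with DDoS attack present sum to 0.093461, so
  P(DDoS attack | latency alert, ¬misconfigured router) = 0.093461 / 0.165301 ≈ 0.5654

P(DDoS attack | latency alert, ¬misconfigured router) ≈ 0.5654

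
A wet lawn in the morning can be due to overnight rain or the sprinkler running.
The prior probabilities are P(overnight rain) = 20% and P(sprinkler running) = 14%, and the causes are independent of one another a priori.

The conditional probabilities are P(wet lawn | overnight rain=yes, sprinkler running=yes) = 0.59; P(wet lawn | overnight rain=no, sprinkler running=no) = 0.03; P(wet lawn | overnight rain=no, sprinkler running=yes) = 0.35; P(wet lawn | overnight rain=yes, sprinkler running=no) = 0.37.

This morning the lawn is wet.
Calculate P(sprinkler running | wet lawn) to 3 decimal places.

For the numerator, keep only sprinkler running=true terms: 0.039200 + 0.016520 = 0.055720
Denominator P(wet lawn): 0.03*0.8*0.86 + 0.35*0.8*0.14 + 0.37*0.2*0.86 + 0.59*0.2*0.14 = 0.140000
P(sprinkler running | wet lawn) = 0.055720/0.140000 ≈ 0.398

P(sprinkler running | wet lawn) ≈ 0.398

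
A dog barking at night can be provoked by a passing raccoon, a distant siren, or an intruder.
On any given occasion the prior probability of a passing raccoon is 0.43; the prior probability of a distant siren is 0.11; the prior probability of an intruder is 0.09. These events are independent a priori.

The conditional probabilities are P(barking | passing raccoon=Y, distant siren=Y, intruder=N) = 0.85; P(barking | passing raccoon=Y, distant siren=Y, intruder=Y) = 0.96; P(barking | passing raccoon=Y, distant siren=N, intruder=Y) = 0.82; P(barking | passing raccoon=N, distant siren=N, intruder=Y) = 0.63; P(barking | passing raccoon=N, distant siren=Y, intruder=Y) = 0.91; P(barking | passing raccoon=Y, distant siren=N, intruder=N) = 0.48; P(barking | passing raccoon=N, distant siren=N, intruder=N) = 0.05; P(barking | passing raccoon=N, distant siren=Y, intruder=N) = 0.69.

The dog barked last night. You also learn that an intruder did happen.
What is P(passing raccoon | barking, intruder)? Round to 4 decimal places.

P(barking | intruder) = 0.63·0.57·0.89 + 0.91·0.57·0.11 + 0.82·0.43·0.89 + 0.96·0.43·0.11 = 0.319599 + 0.057057 + 0.313814 + 0.045408 = 0.735878
Restricting to configurations with passing raccoon present: 0.313814 + 0.045408 = 0.359222.
P(passing raccoon | barking, intruder) = 0.359222 / 0.735878 ≈ 0.4882

P(passing raccoon | barking, intruder) ≈ 0.4882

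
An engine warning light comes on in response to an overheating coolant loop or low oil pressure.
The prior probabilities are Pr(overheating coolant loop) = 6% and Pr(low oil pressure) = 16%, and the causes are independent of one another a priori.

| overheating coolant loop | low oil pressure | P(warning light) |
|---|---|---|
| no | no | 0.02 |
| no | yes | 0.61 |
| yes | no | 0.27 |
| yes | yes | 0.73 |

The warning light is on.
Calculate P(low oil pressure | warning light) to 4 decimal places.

P(low oil pressure | warning light) ≈ 0.7706

Numerator (weight on configurations with low oil pressure): 0.091744 + 0.007008 = 0.098752
Normalizer over all consistent configurations: 0.02*0.94*0.84 + 0.61*0.94*0.16 + 0.27*0.06*0.84 + 0.73*0.06*0.16 = 0.128152
P(low oil pressure | warning light) = 0.098752/0.128152 ≈ 0.7706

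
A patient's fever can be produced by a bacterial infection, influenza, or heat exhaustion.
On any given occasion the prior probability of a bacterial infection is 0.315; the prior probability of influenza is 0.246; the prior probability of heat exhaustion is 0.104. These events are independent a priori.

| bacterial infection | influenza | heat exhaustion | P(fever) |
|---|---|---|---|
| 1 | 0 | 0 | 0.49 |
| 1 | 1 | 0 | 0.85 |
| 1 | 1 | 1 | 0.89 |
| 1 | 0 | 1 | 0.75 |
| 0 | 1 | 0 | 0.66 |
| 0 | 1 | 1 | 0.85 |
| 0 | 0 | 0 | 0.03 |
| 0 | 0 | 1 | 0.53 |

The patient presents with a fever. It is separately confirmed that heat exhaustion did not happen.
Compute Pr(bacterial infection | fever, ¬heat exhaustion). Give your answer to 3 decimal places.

Weight on bacterial infection=true, given the evidence: 0.116380 + 0.065866 = 0.182246
Normalizer over all consistent configurations: 0.03×0.685×0.754 + 0.66×0.685×0.246 + 0.49×0.315×0.754 + 0.85×0.315×0.246 = 0.308958
Posterior = 0.182246 / 0.308958 ≈ 0.590

Pr(bacterial infection | fever, ¬heat exhaustion) ≈ 0.590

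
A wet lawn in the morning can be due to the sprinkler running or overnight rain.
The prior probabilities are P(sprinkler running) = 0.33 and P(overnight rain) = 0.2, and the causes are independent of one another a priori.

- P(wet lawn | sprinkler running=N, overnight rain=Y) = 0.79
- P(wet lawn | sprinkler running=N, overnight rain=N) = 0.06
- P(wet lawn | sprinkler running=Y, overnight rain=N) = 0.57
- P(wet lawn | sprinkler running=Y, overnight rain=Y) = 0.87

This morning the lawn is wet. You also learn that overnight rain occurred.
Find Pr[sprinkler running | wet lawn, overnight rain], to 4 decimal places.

For the numerator, keep only sprinkler running=true terms: 0.87*0.33 = 0.287100
The normalizing constant is 0.79*0.67 + 0.87*0.33 = 0.816400
P(sprinkler running | wet lawn, overnight rain) = 0.287100/0.816400 ≈ 0.3517

Pr[sprinkler running | wet lawn, overnight rain] ≈ 0.3517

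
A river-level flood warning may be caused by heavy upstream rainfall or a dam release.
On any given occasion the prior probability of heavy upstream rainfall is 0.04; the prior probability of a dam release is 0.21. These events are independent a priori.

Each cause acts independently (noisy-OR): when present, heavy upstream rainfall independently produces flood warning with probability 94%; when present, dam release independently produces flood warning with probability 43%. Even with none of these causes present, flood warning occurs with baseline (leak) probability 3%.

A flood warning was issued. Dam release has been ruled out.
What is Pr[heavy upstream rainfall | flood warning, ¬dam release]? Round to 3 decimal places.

Pr[heavy upstream rainfall | flood warning, ¬dam release] ≈ 0.567

Under noisy-OR, P(flood warning | causes) = 1 − (1−0.03)·∏(1−qᵢ) over the active causes.
Sum P(flood warning|·) weighted by the priors over both values of heavy upstream rainfall:
  P(flood warning | ¬dam release) = 0.03×0.96 + 0.9418×0.04
        = 0.028800 + 0.037672 = 0.066472
Configurations with heavy upstream rainfall contribute 0.037672, so
  P(heavy upstream rainfall | flood warning, ¬dam release) = 0.037672 / 0.066472 ≈ 0.567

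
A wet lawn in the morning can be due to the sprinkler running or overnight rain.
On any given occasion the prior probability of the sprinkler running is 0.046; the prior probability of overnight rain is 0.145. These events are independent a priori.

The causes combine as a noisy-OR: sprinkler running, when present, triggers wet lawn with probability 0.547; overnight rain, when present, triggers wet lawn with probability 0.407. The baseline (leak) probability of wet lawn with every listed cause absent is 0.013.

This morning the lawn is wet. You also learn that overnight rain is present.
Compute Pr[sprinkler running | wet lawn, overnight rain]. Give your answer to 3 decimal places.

Pr[sprinkler running | wet lawn, overnight rain] ≈ 0.079

Under noisy-OR, P(wet lawn | causes) = 1 − (1−0.013)·∏(1−qᵢ) over the active causes.
Weight on sprinkler running=true, given the evidence: 0.734863·0.046 = 0.033804
Denominator P(wet lawn | overnight rain): 0.414709·0.954 + 0.734863·0.046 = 0.429436
P(sprinkler running | wet lawn, overnight rain) = 0.033804/0.429436 ≈ 0.079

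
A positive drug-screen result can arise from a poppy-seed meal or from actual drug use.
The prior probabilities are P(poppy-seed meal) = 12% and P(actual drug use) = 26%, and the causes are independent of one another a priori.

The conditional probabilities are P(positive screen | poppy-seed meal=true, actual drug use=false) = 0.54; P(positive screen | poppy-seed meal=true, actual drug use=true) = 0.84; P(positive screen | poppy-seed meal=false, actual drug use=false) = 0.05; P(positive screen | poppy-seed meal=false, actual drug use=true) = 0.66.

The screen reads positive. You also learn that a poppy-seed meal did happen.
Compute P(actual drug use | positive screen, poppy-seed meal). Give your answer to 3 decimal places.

Weight on actual drug use=true, given the evidence: 0.84*0.26 = 0.218400
Normalizer over all consistent configurations: 0.54*0.74 + 0.84*0.26 = 0.618000
Posterior = 0.218400 / 0.618000 ≈ 0.353

P(actual drug use | positive screen, poppy-seed meal) ≈ 0.353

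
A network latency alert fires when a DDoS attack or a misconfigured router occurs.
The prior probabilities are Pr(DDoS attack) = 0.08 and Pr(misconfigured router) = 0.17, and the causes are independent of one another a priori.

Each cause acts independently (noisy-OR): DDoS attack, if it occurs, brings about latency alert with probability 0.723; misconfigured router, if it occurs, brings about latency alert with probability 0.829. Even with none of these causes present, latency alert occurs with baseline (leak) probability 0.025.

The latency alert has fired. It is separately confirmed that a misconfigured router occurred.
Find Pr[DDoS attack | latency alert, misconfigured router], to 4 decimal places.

Pr[DDoS attack | latency alert, misconfigured router] ≈ 0.0905

Under noisy-OR, P(latency alert | causes) = 1 − (1−0.025)·∏(1−qᵢ) over the active causes.
P(latency alert | misconfigured router) = 0.833275*0.92 + 0.953817*0.08 = 0.766613 + 0.076305 = 0.842918
Restricting to configurations with DDoS attack present: 0.953817*0.08 = 0.076305.
So P(DDoS attack | latency alert, misconfigured router) = 0.076305/0.842918 ≈ 0.0905.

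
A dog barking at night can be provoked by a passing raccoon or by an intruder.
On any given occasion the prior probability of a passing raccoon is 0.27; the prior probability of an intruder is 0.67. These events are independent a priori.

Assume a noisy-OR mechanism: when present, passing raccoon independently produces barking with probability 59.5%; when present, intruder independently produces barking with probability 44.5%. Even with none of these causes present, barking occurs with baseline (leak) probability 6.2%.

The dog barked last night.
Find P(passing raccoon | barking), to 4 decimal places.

P(passing raccoon | barking) ≈ 0.4426

Under noisy-OR, P(barking | causes) = 1 − (1−0.062)·∏(1−qᵢ) over the active causes.
Numerator (weight on configurations with passing raccoon): 0.055252 + 0.142759 = 0.198011
The normalizing constant is 0.062×0.73×0.33 + 0.47941×0.73×0.67 + 0.62011×0.27×0.33 + 0.789161×0.27×0.67 = 0.447426
Posterior = 0.198011 / 0.447426 ≈ 0.4426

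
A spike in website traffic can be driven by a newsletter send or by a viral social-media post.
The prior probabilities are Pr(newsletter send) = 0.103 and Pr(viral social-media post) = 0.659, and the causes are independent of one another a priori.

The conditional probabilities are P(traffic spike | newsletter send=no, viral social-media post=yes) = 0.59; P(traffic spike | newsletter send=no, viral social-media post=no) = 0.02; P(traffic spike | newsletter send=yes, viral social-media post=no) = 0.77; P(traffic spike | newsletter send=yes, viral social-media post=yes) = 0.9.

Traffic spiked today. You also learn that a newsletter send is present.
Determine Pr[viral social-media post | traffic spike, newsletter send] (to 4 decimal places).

Pr[viral social-media post | traffic spike, newsletter send] ≈ 0.6931

P(traffic spike | newsletter send) = 0.77·0.341 + 0.9·0.659 = 0.262570 + 0.593100 = 0.855670
Of this, 0.593100 comes from 0.9·0.659 (the viral social-media post=true cases).
Hence the posterior is 0.593100/0.855670 ≈ 0.6931.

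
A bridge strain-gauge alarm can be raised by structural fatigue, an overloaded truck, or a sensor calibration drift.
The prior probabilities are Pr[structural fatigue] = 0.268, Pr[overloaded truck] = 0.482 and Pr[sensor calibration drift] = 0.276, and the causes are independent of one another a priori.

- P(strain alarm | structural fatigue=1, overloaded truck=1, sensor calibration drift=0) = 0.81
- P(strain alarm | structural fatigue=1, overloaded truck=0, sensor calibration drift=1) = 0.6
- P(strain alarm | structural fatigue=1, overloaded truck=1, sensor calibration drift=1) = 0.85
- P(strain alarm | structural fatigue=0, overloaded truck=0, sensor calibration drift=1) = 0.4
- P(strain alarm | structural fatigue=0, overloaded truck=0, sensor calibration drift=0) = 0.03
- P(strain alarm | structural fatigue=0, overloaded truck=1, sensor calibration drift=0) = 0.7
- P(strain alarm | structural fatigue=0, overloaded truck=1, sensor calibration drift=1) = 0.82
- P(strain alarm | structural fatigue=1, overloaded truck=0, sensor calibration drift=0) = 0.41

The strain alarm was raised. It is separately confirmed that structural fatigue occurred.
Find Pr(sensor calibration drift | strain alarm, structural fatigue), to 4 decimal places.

Pr(sensor calibration drift | strain alarm, structural fatigue) ≈ 0.3130

P(strain alarm | structural fatigue) = 0.41*0.518*0.724 + 0.6*0.518*0.276 + 0.81*0.482*0.724 + 0.85*0.482*0.276 = 0.153763 + 0.085781 + 0.282664 + 0.113077 = 0.635285
The sensor calibration drift-present share is 0.085781 + 0.113077 = 0.198858.
P(sensor calibration drift | strain alarm, structural fatigue) = 0.198858 / 0.635285 ≈ 0.3130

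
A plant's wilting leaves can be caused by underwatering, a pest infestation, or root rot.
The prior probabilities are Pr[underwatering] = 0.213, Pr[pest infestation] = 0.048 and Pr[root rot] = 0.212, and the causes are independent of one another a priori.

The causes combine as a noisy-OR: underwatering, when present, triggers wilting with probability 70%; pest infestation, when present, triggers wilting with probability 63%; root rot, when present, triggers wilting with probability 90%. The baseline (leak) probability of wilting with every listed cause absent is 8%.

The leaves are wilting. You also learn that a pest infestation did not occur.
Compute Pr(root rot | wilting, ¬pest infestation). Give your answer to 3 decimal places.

Pr(root rot | wilting, ¬pest infestation) ≈ 0.533

Under noisy-OR, P(wilting | causes) = 1 − (1−0.08)·∏(1−qᵢ) over the active causes.
P(wilting | ¬pest infestation) = 0.08*0.787*0.788 + 0.908*0.787*0.212 + 0.724*0.213*0.788 + 0.9724*0.213*0.212 = 0.049612 + 0.151494 + 0.121519 + 0.043910 = 0.366535
Of this, 0.195404 comes from 0.151494 + 0.043910 (the root rot=true cases).
Hence the posterior is 0.195404/0.366535 ≈ 0.533.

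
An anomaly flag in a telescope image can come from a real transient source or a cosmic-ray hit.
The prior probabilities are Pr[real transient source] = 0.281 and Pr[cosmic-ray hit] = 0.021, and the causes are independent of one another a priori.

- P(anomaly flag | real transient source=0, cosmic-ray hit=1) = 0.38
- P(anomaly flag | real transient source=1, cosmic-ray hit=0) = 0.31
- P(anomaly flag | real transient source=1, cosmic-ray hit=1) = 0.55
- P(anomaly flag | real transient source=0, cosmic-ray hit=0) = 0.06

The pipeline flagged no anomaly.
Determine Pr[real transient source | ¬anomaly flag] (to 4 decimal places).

Pr[real transient source | ¬anomaly flag] ≈ 0.2229

Sum P(¬anomaly flag|·) weighted by the priors over the 4 (real transient source, cosmic-ray hit) configurations:
  P(¬anomaly flag) = 0.94·0.719·0.979 + 0.62·0.719·0.021 + 0.69·0.281·0.979 + 0.45·0.281·0.021
        = 0.661667 + 0.009361 + 0.189818 + 0.002655 = 0.863501
Keeping only the real transient source-present terms gives 0.192473, so
  P(real transient source | ¬anomaly flag) = 0.192473 / 0.863501 ≈ 0.2229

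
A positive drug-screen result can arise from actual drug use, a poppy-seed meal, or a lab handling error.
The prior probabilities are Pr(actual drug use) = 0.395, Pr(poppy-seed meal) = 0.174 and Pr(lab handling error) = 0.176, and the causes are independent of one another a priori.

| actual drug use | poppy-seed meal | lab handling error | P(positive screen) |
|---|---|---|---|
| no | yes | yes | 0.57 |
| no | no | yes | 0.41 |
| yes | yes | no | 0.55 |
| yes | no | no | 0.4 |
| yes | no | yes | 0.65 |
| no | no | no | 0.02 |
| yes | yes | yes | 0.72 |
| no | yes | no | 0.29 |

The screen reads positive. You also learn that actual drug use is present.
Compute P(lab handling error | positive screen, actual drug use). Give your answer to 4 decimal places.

P(lab handling error | positive screen, actual drug use) ≈ 0.2492

Enumerate the 4 (poppy-seed meal, lab handling error) configurations and weight by the priors:
  P(positive screen | actual drug use) = 0.4×0.826×0.824 + 0.65×0.826×0.176 + 0.55×0.174×0.824 + 0.72×0.174×0.176
        = 0.272250 + 0.094494 + 0.078857 + 0.022049 = 0.467650
The terms with lab handling error present sum to 0.116543, so
  P(lab handling error | positive screen, actual drug use) = 0.116543 / 0.467650 ≈ 0.2492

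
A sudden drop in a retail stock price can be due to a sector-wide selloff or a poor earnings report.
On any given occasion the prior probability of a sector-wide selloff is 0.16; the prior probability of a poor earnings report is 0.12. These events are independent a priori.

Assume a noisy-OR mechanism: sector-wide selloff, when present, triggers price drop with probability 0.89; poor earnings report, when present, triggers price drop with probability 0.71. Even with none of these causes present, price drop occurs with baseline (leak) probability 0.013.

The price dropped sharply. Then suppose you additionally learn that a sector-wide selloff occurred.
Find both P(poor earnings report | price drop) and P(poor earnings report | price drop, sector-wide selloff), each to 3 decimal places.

P(poor earnings report | price drop) ≈ 0.401; P(poor earnings report | price drop, sector-wide selloff) ≈ 0.129

Under noisy-OR, P(price drop | causes) = 1 − (1−0.013)·∏(1−qᵢ) over the active causes.
Sum P(price drop|·) weighted by the priors over the 4 (sector-wide selloff, poor earnings report) configurations:
  P(price drop) = 0.013×0.84×0.88 + 0.71377×0.84×0.12 + 0.89143×0.16×0.88 + 0.968515×0.16×0.12
        = 0.009610 + 0.071948 + 0.125513 + 0.018595 = 0.225666
The terms with poor earnings report present sum to 0.090543, so
  P(poor earnings report | price drop) = 0.090543 / 0.225666 ≈ 0.401

With the extra evidence:
For the numerator, keep only poor earnings report=true terms: 0.968515×0.12 = 0.116222
The normalizing constant is 0.89143×0.88 + 0.968515×0.12 = 0.900680
Posterior = 0.116222 / 0.900680 ≈ 0.129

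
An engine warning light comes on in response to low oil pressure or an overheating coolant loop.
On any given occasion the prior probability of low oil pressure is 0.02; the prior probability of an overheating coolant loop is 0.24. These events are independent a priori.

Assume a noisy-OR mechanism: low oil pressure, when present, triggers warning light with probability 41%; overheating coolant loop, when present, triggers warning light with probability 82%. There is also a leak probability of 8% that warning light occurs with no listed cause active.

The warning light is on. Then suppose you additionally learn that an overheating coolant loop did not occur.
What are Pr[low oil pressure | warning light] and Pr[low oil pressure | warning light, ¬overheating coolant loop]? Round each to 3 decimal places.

Under noisy-OR, P(warning light | causes) = 1 − (1−0.08)·∏(1−qᵢ) over the active causes.
For the numerator, keep only low oil pressure=true terms: 0.006949 + 0.004331 = 0.011280
Normalizer over all consistent configurations: 0.08×0.98×0.76 + 0.8344×0.98×0.24 + 0.4572×0.02×0.76 + 0.902296×0.02×0.24 = 0.267115
Posterior = 0.011280 / 0.267115 ≈ 0.042

Now condition on the additional information:
P(warning light | ¬overheating coolant loop) = 0.08*0.98 + 0.4572*0.02 = 0.078400 + 0.009144 = 0.087544
Restricting to configurations with low oil pressure present: 0.4572*0.02 = 0.009144.
Hence the posterior is 0.009144/0.087544 ≈ 0.104.

Pr[low oil pressure | warning light] ≈ 0.042; Pr[low oil pressure | warning light, ¬overheating coolant loop] ≈ 0.104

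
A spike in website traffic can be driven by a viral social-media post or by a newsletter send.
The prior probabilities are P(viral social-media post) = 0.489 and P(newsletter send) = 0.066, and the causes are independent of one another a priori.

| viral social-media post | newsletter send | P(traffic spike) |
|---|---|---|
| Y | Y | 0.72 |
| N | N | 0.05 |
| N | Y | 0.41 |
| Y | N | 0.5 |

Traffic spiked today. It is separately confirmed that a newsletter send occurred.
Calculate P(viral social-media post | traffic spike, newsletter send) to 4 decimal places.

P(viral social-media post | traffic spike, newsletter send) ≈ 0.6269

By total probability over both values of viral social-media post:
  P(traffic spike | newsletter send) = 0.41*0.511 + 0.72*0.489
        = 0.209510 + 0.352080 = 0.561590
Keeping only the viral social-media post-present terms gives 0.352080, so
  P(viral social-media post | traffic spike, newsletter send) = 0.352080 / 0.561590 ≈ 0.6269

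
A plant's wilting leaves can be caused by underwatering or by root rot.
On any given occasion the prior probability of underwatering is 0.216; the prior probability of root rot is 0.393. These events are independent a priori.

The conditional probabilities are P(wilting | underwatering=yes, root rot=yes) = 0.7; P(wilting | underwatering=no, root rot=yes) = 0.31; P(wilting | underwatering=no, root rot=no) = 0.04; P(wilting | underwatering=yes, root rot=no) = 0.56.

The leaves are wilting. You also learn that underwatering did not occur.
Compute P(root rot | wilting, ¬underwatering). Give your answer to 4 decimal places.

P(root rot | wilting, ¬underwatering) ≈ 0.8338

Sum P(wilting|·) weighted by the priors over both values of root rot:
  P(wilting | ¬underwatering) = 0.04*0.607 + 0.31*0.393
        = 0.024280 + 0.121830 = 0.146110
Configurations with root rot contribute 0.121830, so
  P(root rot | wilting, ¬underwatering) = 0.121830 / 0.146110 ≈ 0.8338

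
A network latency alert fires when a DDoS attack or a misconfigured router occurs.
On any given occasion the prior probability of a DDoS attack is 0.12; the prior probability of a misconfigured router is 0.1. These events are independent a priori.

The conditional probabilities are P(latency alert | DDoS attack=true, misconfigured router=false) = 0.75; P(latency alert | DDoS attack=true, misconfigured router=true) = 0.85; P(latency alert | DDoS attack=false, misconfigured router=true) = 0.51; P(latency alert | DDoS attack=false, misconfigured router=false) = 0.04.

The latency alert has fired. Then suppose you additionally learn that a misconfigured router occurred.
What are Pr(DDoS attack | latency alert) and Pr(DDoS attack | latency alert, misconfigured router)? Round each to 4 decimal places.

Sum P(latency alert|·) weighted by the priors over the 4 (DDoS attack, misconfigured router) configurations:
  P(latency alert) = 0.04×0.88×0.9 + 0.51×0.88×0.1 + 0.75×0.12×0.9 + 0.85×0.12×0.1
        = 0.031680 + 0.044880 + 0.081000 + 0.010200 = 0.167760
Configurations with DDoS attack contribute 0.091200, so
  P(DDoS attack | latency alert) = 0.091200 / 0.167760 ≈ 0.5436

Now also conditioning on misconfigured router=true:
Numerator (weight on configurations with DDoS attack): 0.85×0.12 = 0.102000
The normalizing constant is 0.51×0.88 + 0.85×0.12 = 0.550800
P(DDoS attack | latency alert, misconfigured router) = 0.102000/0.550800 ≈ 0.1852

Pr(DDoS attack | latency alert) ≈ 0.5436; Pr(DDoS attack | latency alert, misconfigured router) ≈ 0.1852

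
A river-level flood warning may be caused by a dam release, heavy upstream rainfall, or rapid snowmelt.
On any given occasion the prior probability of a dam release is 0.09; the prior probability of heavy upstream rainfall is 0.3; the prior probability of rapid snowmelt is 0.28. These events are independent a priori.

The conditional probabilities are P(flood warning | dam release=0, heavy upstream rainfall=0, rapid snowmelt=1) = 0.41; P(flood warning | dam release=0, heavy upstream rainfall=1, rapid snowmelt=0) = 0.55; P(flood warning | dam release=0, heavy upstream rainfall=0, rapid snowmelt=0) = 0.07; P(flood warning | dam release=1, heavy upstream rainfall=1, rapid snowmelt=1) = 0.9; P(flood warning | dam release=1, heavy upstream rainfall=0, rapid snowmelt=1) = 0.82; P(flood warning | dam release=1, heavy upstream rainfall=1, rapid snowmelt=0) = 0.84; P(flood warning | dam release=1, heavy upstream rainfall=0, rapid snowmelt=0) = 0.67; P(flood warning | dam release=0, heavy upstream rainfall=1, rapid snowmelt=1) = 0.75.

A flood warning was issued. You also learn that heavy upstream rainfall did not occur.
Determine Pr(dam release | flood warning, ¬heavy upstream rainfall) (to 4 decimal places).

P(flood warning | ¬heavy upstream rainfall) = 0.07·0.91·0.72 + 0.41·0.91·0.28 + 0.67·0.09·0.72 + 0.82·0.09·0.28 = 0.045864 + 0.104468 + 0.043416 + 0.020664 = 0.214412
Of this, 0.064080 comes from 0.043416 + 0.020664 (the dam release=true cases).
So P(dam release | flood warning, ¬heavy upstream rainfall) = 0.064080/0.214412 ≈ 0.2989.

Pr(dam release | flood warning, ¬heavy upstream rainfall) ≈ 0.2989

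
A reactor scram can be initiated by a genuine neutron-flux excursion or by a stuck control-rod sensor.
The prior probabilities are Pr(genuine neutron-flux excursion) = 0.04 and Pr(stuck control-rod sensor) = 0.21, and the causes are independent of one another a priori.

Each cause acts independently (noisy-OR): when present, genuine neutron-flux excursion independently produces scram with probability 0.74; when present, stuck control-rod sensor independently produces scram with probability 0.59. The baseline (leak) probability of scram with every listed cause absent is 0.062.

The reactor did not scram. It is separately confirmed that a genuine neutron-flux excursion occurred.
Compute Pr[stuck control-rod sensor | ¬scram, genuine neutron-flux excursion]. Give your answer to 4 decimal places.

Pr[stuck control-rod sensor | ¬scram, genuine neutron-flux excursion] ≈ 0.0983

Under noisy-OR, P(scram | causes) = 1 − (1−0.062)·∏(1−qᵢ) over the active causes.
Enumerate both values of stuck control-rod sensor and weight by the priors:
  P(¬scram | genuine neutron-flux excursion) = 0.24388·0.79 + 0.099991·0.21
        = 0.192665 + 0.020998 = 0.213663
The terms with stuck control-rod sensor present sum to 0.020998, so
  P(stuck control-rod sensor | ¬scram, genuine neutron-flux excursion) = 0.020998 / 0.213663 ≈ 0.0983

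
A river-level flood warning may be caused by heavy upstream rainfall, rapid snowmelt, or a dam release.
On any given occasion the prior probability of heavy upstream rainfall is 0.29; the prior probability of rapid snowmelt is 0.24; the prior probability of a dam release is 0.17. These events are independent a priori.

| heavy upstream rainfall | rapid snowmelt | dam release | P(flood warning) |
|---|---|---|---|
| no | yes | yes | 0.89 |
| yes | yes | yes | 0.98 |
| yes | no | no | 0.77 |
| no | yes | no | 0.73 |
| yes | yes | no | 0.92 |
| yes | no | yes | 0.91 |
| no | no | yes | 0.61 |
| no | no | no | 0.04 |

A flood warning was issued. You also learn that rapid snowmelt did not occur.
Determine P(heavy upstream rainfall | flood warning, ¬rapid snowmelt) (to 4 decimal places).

P(flood warning | ¬rapid snowmelt) = 0.04×0.71×0.83 + 0.61×0.71×0.17 + 0.77×0.29×0.83 + 0.91×0.29×0.17 = 0.023572 + 0.073627 + 0.185339 + 0.044863 = 0.327401
Of this, 0.230202 comes from 0.185339 + 0.044863 (the heavy upstream rainfall=true cases).
So P(heavy upstream rainfall | flood warning, ¬rapid snowmelt) = 0.230202/0.327401 ≈ 0.7031.

P(heavy upstream rainfall | flood warning, ¬rapid snowmelt) ≈ 0.7031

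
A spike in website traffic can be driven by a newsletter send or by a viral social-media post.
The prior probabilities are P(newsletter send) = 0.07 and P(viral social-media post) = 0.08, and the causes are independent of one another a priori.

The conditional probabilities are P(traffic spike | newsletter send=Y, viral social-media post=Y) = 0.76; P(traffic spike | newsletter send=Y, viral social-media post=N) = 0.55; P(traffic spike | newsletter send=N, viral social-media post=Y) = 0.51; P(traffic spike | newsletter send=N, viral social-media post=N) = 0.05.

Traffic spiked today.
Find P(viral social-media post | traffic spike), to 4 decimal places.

P(traffic spike) = 0.05×0.93×0.92 + 0.51×0.93×0.08 + 0.55×0.07×0.92 + 0.76×0.07×0.08 = 0.042780 + 0.037944 + 0.035420 + 0.004256 = 0.120400
Of this, 0.042200 comes from 0.037944 + 0.004256 (the viral social-media post=true cases).
Hence the posterior is 0.042200/0.120400 ≈ 0.3505.

P(viral social-media post | traffic spike) ≈ 0.3505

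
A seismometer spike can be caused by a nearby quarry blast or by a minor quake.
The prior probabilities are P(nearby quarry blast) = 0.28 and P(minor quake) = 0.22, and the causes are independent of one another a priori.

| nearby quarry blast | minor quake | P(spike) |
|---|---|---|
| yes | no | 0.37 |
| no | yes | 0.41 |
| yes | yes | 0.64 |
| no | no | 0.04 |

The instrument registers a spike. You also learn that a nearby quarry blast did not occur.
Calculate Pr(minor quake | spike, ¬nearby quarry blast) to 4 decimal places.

P(spike | ¬nearby quarry blast) = 0.04·0.78 + 0.41·0.22 = 0.031200 + 0.090200 = 0.121400
Of this, 0.090200 comes from 0.41·0.22 (the minor quake=true cases).
Hence the posterior is 0.090200/0.121400 ≈ 0.7430.

Pr(minor quake | spike, ¬nearby quarry blast) ≈ 0.7430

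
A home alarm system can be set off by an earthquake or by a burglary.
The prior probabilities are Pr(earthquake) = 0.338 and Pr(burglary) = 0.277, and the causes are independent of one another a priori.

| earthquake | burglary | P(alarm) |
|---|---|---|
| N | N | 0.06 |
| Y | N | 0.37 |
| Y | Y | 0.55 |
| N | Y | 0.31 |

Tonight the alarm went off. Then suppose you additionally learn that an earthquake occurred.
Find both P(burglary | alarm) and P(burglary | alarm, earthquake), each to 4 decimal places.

Sum P(alarm|·) weighted by the priors over the 4 (earthquake, burglary) configurations:
  P(alarm) = 0.06·0.662·0.723 + 0.31·0.662·0.277 + 0.37·0.338·0.723 + 0.55·0.338·0.277
        = 0.028718 + 0.056846 + 0.090418 + 0.051494 = 0.227476
The terms with burglary present sum to 0.108340, so
  P(burglary | alarm) = 0.108340 / 0.227476 ≈ 0.4763

Now also conditioning on earthquake=true:
P(alarm | earthquake) = 0.37*0.723 + 0.55*0.277 = 0.267510 + 0.152350 = 0.419860
Of this, 0.152350 comes from 0.55*0.277 (the burglary=true cases).
P(burglary | alarm, earthquake) = 0.152350 / 0.419860 ≈ 0.3629
The drop from 0.4763 to 0.3629 is the explaining-away (discounting) effect.

P(burglary | alarm) ≈ 0.4763; P(burglary | alarm, earthquake) ≈ 0.3629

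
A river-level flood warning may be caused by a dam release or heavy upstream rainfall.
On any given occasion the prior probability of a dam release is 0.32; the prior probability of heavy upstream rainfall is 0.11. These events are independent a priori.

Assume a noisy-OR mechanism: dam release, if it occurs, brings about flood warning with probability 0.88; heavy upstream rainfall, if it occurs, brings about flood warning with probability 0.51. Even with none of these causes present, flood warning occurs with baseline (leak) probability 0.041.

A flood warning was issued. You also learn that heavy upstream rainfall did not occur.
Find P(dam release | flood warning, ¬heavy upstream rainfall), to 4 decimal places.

Under noisy-OR, P(flood warning | causes) = 1 − (1−0.041)·∏(1−qᵢ) over the active causes.
P(flood warning | ¬heavy upstream rainfall) = 0.041*0.68 + 0.88492*0.32 = 0.027880 + 0.283174 = 0.311054
Restricting to configurations with dam release present: 0.88492*0.32 = 0.283174.
So P(dam release | flood warning, ¬heavy upstream rainfall) = 0.283174/0.311054 ≈ 0.9104.

P(dam release | flood warning, ¬heavy upstream rainfall) ≈ 0.9104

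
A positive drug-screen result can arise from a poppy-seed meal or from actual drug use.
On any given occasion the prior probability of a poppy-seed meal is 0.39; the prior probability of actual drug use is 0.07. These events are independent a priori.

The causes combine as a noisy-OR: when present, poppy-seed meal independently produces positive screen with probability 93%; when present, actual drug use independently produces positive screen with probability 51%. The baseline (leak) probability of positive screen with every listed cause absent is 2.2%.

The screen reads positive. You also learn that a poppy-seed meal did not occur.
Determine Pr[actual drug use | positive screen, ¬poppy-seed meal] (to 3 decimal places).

Under noisy-OR, P(positive screen | causes) = 1 − (1−0.022)·∏(1−qᵢ) over the active causes.
P(positive screen | ¬poppy-seed meal) = 0.022*0.93 + 0.52078*0.07 = 0.020460 + 0.036455 = 0.056915
Of this, 0.036455 comes from 0.52078*0.07 (the actual drug use=true cases).
Hence the posterior is 0.036455/0.056915 ≈ 0.641.

Pr[actual drug use | positive screen, ¬poppy-seed meal] ≈ 0.641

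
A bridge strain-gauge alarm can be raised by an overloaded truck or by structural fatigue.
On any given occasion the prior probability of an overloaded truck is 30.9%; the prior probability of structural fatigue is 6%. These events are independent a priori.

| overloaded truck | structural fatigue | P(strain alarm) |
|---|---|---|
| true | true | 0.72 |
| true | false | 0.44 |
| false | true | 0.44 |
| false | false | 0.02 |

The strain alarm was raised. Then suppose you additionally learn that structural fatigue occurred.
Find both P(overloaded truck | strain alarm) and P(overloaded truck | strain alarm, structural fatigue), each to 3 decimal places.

P(strain alarm) = 0.02*0.691*0.94 + 0.44*0.691*0.06 + 0.44*0.309*0.94 + 0.72*0.309*0.06 = 0.012991 + 0.018242 + 0.127802 + 0.013349 = 0.172384
Of this, 0.141151 comes from 0.127802 + 0.013349 (the overloaded truck=true cases).
So P(overloaded truck | strain alarm) = 0.141151/0.172384 ≈ 0.819.

Now condition on the additional information:
For the numerator, keep only overloaded truck=true terms: 0.72*0.309 = 0.222480
Denominator P(strain alarm | structural fatigue): 0.44*0.691 + 0.72*0.309 = 0.526520
P(overloaded truck | strain alarm, structural fatigue) = 0.222480/0.526520 ≈ 0.423

P(overloaded truck | strain alarm) ≈ 0.819; P(overloaded truck | strain alarm, structural fatigue) ≈ 0.423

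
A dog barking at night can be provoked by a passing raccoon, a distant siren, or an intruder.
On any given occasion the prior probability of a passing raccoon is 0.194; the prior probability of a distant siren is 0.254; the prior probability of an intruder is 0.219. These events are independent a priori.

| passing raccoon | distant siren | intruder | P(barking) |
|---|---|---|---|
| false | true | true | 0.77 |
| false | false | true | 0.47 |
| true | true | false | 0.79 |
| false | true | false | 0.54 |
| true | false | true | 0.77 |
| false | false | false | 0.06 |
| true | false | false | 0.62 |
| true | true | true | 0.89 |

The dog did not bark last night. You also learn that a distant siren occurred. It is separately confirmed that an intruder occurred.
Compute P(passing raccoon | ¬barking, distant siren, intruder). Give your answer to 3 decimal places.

Enumerate both values of passing raccoon and weight by the priors:
  P(¬barking | distant siren, intruder) = 0.23×0.806 + 0.11×0.194
        = 0.185380 + 0.021340 = 0.206720
Configurations with passing raccoon contribute 0.021340, so
  P(passing raccoon | ¬barking, distant siren, intruder) = 0.021340 / 0.206720 ≈ 0.103

P(passing raccoon | ¬barking, distant siren, intruder) ≈ 0.103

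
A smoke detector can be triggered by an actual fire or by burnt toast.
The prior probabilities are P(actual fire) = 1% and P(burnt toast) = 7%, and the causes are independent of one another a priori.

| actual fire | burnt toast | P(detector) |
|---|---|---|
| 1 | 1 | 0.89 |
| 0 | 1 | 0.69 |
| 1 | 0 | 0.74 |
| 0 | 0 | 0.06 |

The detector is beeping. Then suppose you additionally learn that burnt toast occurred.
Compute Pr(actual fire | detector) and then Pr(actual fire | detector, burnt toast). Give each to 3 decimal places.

Pr(actual fire | detector) ≈ 0.068; Pr(actual fire | detector, burnt toast) ≈ 0.013

Sum P(detector|·) weighted by the priors over the 4 (actual fire, burnt toast) configurations:
  P(detector) = 0.06×0.99×0.93 + 0.69×0.99×0.07 + 0.74×0.01×0.93 + 0.89×0.01×0.07
        = 0.055242 + 0.047817 + 0.006882 + 0.000623 = 0.110564
The terms with actual fire present sum to 0.007505, so
  P(actual fire | detector) = 0.007505 / 0.110564 ≈ 0.068

Now also conditioning on burnt toast=true:
By total probability over both values of actual fire:
  P(detector | burnt toast) = 0.69·0.99 + 0.89·0.01
        = 0.683100 + 0.008900 = 0.692000
Configurations with actual fire contribute 0.008900, so
  P(actual fire | detector, burnt toast) = 0.008900 / 0.692000 ≈ 0.013
— burnt toast explains away the evidence for actual fire.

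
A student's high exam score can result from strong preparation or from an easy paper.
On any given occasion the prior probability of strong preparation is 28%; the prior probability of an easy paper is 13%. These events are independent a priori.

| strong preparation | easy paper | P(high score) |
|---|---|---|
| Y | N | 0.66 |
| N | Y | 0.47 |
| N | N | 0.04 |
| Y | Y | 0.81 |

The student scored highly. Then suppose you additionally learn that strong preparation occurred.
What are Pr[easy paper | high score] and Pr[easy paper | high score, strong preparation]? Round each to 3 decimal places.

P(high score) = 0.04*0.72*0.87 + 0.47*0.72*0.13 + 0.66*0.28*0.87 + 0.81*0.28*0.13 = 0.025056 + 0.043992 + 0.160776 + 0.029484 = 0.259308
Of this, 0.073476 comes from 0.043992 + 0.029484 (the easy paper=true cases).
Hence the posterior is 0.073476/0.259308 ≈ 0.283.

Now condition on the additional information:
Sum P(high score|·) weighted by the priors over both values of easy paper:
  P(high score | strong preparation) = 0.66×0.87 + 0.81×0.13
        = 0.574200 + 0.105300 = 0.679500
Keeping only the easy paper-present terms gives 0.105300, so
  P(easy paper | high score, strong preparation) = 0.105300 / 0.679500 ≈ 0.155
This is intercausal reasoning (explaining away): once strong preparation accounts for the high score, easy paper becomes less likely.

Pr[easy paper | high score] ≈ 0.283; Pr[easy paper | high score, strong preparation] ≈ 0.155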